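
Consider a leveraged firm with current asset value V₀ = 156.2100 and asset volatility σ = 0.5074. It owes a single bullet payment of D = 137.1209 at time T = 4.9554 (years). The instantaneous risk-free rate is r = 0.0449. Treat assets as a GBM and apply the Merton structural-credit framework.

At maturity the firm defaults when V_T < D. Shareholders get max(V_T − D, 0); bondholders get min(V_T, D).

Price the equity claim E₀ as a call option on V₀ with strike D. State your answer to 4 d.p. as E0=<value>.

d₁ = [ln(V₀/D) + (r + σ²/2)T] / (σ√T)
   = [ln(156.2100/137.1209) + (0.0449 + 0.5·0.5074²)·4.9554] / (0.5074·√4.9554)
   = [0.130338 + 0.860393] / 1.129509 = 0.877134
d₂ = d₁ − σ√T = 0.877134 − 1.129509 = -0.252375
N(d₁) = 0.809793,  N(d₂) = 0.400376,  e^(−rT) = 0.800517
E₀ = V₀·N(d₁) − D·e^(−rT)·N(d₂)
   = 156.2100·0.809793 − 137.1209·0.800517·0.400376 = 82.549513

E0=82.5495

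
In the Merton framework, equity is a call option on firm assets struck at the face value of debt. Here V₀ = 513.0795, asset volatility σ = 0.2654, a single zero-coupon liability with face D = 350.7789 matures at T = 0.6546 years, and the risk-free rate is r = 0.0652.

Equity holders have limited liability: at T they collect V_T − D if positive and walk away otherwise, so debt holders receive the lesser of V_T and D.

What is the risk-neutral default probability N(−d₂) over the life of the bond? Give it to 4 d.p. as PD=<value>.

PD=0.0313

d₁ = [ln(V₀/D) + (r + σ²/2)T] / (σ√T)
   = [ln(513.0795/350.7789) + (0.0652 + 0.5·0.2654²)·0.6546] / (0.2654·√0.6546)
   = [0.380275 + 0.065734] / 0.214728 = 2.077086
d₂ = d₁ − σ√T = 2.077086 − 0.214728 = 1.862358
risk-neutral PD = N(−d₂) = N(-1.862358) = 0.031276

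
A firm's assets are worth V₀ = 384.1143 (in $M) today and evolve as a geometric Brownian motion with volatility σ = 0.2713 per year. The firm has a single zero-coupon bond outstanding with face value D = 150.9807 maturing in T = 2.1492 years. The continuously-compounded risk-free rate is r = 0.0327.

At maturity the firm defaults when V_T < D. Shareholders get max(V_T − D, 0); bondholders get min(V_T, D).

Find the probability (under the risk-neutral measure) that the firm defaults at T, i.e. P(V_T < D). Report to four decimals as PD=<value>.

d₁ = [ln(V₀/D) + (r + σ²/2)T] / (σ√T)
   = [ln(384.1143/150.9807) + (0.0327 + 0.5·0.2713²)·2.1492] / (0.2713·√2.1492)
   = [0.933788 + 0.149373] / 0.397730 = 2.723360
d₂ = d₁ − σ√T = 2.723360 − 0.397730 = 2.325630
risk-neutral PD = N(−d₂) = N(-2.325630) = 0.010019

PD=0.0100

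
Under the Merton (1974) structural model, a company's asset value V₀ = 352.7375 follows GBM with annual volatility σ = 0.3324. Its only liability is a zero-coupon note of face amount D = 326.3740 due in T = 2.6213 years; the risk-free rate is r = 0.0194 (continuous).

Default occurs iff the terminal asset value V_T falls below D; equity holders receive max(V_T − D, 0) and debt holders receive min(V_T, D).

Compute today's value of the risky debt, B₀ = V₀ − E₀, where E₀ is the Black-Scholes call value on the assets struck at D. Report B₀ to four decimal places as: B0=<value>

d₁ = [ln(V₀/D) + (r + σ²/2)T] / (σ√T)
   = [ln(352.7375/326.3740) + (0.0194 + 0.5·0.3324²)·2.6213] / (0.3324·√2.6213)
   = [0.077680 + 0.195667] / 0.538170 = 0.507919
d₂ = d₁ − σ√T = 0.507919 − 0.538170 = -0.030251
N(d₁) = 0.694245,  N(d₂) = 0.487934,  e^(−rT) = 0.950418
E₀ = V₀·N(d₁) − D·e^(−rT)·N(d₂)
   = 352.7375·0.694245 − 326.3740·0.950418·0.487934 = 93.533263
B₀ = V₀ − E₀ = 352.7375 − 93.533263 = 259.204237

B0=259.2042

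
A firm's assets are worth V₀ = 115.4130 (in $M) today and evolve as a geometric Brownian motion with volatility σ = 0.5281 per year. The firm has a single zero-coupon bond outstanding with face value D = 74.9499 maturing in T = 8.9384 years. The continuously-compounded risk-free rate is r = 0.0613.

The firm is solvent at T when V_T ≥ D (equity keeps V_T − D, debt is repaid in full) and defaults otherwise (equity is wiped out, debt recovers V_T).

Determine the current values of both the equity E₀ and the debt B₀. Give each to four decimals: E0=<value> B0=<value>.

E0=87.5036 B0=27.9094

d₁ = [ln(V₀/D) + (r + σ²/2)T] / (σ√T)
   = [ln(115.4130/74.9499) + (0.0613 + 0.5·0.5281²)·8.9384] / (0.5281·√8.9384)
   = [0.431697 + 1.794337] / 1.578869 = 1.409892
d₂ = d₁ − σ√T = 1.409892 − 1.578869 = -0.168977
N(d₁) = 0.920714,  N(d₂) = 0.432907,  e^(−rT) = 0.578149
E₀ = V₀·N(d₁) − D·e^(−rT)·N(d₂)
   = 115.4130·0.920714 − 74.9499·0.578149·0.432907 = 87.503559
B₀ = V₀ − E₀ = 115.4130 − 87.503559 = 27.909441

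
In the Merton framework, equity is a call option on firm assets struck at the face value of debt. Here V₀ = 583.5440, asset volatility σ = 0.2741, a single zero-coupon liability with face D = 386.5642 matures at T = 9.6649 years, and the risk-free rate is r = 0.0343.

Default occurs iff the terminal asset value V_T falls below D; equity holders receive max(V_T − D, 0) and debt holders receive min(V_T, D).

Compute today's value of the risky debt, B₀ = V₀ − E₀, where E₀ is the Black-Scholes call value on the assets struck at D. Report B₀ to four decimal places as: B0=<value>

d₁ = [ln(V₀/D) + (r + σ²/2)T] / (σ√T)
   = [ln(583.5440/386.5642) + (0.0343 + 0.5·0.2741²)·9.6649] / (0.2741·√9.6649)
   = [0.411822 + 0.694572] / 0.852134 = 1.298381
d₂ = d₁ − σ√T = 1.298381 − 0.852134 = 0.446247
N(d₁) = 0.902922,  N(d₂) = 0.672291,  e^(−rT) = 0.717842
E₀ = V₀·N(d₁) − D·e^(−rT)·N(d₂)
   = 583.5440·0.902922 − 386.5642·0.717842·0.672291 = 340.339333
B₀ = V₀ − E₀ = 583.5440 − 340.339333 = 243.204667

B0=243.2047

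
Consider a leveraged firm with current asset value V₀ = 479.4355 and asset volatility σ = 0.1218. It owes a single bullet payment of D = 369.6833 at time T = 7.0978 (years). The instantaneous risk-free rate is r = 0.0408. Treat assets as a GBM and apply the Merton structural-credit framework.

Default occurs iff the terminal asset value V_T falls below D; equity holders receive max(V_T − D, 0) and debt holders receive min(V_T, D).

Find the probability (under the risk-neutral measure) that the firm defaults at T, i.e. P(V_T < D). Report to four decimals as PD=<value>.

PD=0.0628

d₁ = [ln(V₀/D) + (r + σ²/2)T] / (σ√T)
   = [ln(479.4355/369.6833) + (0.0408 + 0.5·0.1218²)·7.0978] / (0.1218·√7.0978)
   = [0.259963 + 0.342239] / 0.324496 = 1.855807
d₂ = d₁ − σ√T = 1.855807 − 0.324496 = 1.531311
risk-neutral PD = N(−d₂) = N(-1.531311) = 0.062846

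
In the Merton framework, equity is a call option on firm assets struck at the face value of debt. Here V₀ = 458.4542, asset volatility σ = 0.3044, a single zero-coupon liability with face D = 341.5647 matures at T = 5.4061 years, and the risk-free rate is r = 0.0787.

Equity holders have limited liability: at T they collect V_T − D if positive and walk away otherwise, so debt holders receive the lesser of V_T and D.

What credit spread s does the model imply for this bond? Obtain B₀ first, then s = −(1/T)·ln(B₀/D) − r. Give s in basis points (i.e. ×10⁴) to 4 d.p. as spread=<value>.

spread=151.4530

d₁ = [ln(V₀/D) + (r + σ²/2)T] / (σ√T)
   = [ln(458.4542/341.5647) + (0.0787 + 0.5·0.3044²)·5.4061] / (0.3044·√5.4061)
   = [0.294323 + 0.675923] / 0.707761 = 1.370867
d₂ = d₁ − σ√T = 1.370867 − 0.707761 = 0.663106
N(d₁) = 0.914792,  N(d₂) = 0.746369,  e^(−rT) = 0.653469
E₀ = V₀·N(d₁) − D·e^(−rT)·N(d₂)
   = 458.4542·0.914792 − 341.5647·0.653469·0.746369 = 252.799190
B₀ = V₀ − E₀ = 458.4542 − 252.799190 = 205.655010
spread = −(1/T)·ln(B₀/D) − r = −(1/5.4061)·ln(205.655010/341.5647) − 0.0787 = 0.01514530
in basis points: 0.01514530 × 10⁴ = 151.4530 bp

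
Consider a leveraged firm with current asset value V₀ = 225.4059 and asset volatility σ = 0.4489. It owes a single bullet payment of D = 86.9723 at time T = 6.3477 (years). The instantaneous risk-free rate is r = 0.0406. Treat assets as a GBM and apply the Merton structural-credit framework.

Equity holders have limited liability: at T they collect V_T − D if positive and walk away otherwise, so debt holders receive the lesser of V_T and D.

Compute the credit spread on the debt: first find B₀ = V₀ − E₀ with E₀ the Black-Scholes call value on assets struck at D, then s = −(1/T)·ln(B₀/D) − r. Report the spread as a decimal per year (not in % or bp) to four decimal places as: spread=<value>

spread=0.0230

d₁ = [ln(V₀/D) + (r + σ²/2)T] / (σ√T)
   = [ln(225.4059/86.9723) + (0.0406 + 0.5·0.4489²)·6.3477] / (0.4489·√6.3477)
   = [0.952313 + 0.897283] / 1.130987 = 1.635382
d₂ = d₁ − σ√T = 1.635382 − 1.130987 = 0.504394
N(d₁) = 0.949015,  N(d₂) = 0.693008,  e^(−rT) = 0.772814
E₀ = V₀·N(d₁) − D·e^(−rT)·N(d₂)
   = 225.4059·0.949015 − 86.9723·0.772814·0.693008 = 167.334256
B₀ = V₀ − E₀ = 225.4059 − 167.334256 = 58.071644
spread = −(1/T)·ln(B₀/D) − r = −(1/6.3477)·ln(58.071644/86.9723) − 0.0406 = 0.02303127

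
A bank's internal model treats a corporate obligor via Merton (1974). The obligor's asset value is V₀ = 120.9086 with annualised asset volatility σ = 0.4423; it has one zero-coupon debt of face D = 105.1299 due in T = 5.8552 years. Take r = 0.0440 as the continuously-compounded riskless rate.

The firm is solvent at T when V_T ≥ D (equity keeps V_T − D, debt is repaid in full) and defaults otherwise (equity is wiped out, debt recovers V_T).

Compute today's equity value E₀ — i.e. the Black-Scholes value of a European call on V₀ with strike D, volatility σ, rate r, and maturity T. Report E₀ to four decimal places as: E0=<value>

d₁ = [ln(V₀/D) + (r + σ²/2)T] / (σ√T)
   = [ln(120.9086/105.1299) + (0.0440 + 0.5·0.4423²)·5.8552] / (0.4423·√5.8552)
   = [0.139838 + 0.830353] / 1.070256 = 0.906504
d₂ = d₁ − σ√T = 0.906504 − 1.070256 = -0.163753
N(d₁) = 0.817665,  N(d₂) = 0.434963,  e^(−rT) = 0.772882
E₀ = V₀·N(d₁) − D·e^(−rT)·N(d₂)
   = 120.9086·0.817665 − 105.1299·0.772882·0.434963 = 63.520722

E0=63.5207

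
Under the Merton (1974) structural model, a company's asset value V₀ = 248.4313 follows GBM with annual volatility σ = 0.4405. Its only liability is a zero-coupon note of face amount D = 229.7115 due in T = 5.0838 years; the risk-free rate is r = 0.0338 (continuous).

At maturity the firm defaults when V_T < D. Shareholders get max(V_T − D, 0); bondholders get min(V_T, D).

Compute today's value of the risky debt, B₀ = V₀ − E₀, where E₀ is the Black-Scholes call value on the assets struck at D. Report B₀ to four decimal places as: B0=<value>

d₁ = [ln(V₀/D) + (r + σ²/2)T] / (σ√T)
   = [ln(248.4313/229.7115) + (0.0338 + 0.5·0.4405²)·5.0838] / (0.4405·√5.0838)
   = [0.078342 + 0.665063] / 0.993208 = 0.748489
d₂ = d₁ − σ√T = 0.748489 − 0.993208 = -0.244718
N(d₁) = 0.772917,  N(d₂) = 0.403337,  e^(−rT) = 0.842120
E₀ = V₀·N(d₁) − D·e^(−rT)·N(d₂)
   = 248.4313·0.772917 − 229.7115·0.842120·0.403337 = 113.993445
B₀ = V₀ − E₀ = 248.4313 − 113.993445 = 134.437855

B0=134.4379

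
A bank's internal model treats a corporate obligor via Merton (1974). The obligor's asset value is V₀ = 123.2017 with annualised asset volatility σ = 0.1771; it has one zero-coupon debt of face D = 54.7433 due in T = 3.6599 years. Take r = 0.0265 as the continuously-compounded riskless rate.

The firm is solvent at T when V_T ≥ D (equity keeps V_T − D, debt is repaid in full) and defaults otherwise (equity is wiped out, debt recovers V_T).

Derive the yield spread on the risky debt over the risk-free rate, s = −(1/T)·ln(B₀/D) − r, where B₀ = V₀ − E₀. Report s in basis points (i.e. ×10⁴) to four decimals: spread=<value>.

spread=1.6278

d₁ = [ln(V₀/D) + (r + σ²/2)T] / (σ√T)
   = [ln(123.2017/54.7433) + (0.0265 + 0.5·0.1771²)·3.6599] / (0.1771·√3.6599)
   = [0.811168 + 0.154383] / 0.338808 = 2.849849
d₂ = d₁ − σ√T = 2.849849 − 0.338808 = 2.511041
N(d₁) = 0.997813,  N(d₂) = 0.993981,  e^(−rT) = 0.907567
E₀ = V₀·N(d₁) − D·e^(−rT)·N(d₂)
   = 123.2017·0.997813 − 54.7433·0.907567·0.993981 = 73.548051
B₀ = V₀ − E₀ = 123.2017 − 73.548051 = 49.653649
spread = −(1/T)·ln(B₀/D) − r = −(1/3.6599)·ln(49.653649/54.7433) − 0.0265 = 0.00016278
in basis points: 0.00016278 × 10⁴ = 1.6278 bp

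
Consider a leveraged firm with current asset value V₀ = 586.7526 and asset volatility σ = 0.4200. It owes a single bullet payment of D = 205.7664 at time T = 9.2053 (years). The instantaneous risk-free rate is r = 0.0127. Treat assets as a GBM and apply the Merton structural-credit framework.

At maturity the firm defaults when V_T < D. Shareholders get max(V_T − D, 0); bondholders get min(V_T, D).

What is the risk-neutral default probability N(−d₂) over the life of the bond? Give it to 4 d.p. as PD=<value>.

PD=0.3909

d₁ = [ln(V₀/D) + (r + σ²/2)T] / (σ√T)
   = [ln(586.7526/205.7664) + (0.0127 + 0.5·0.4200²)·9.2053] / (0.4200·√9.2053)
   = [1.047862 + 0.928815] / 1.274290 = 1.551198
d₂ = d₁ − σ√T = 1.551198 − 1.274290 = 0.276908
risk-neutral PD = N(−d₂) = N(-0.276908) = 0.390925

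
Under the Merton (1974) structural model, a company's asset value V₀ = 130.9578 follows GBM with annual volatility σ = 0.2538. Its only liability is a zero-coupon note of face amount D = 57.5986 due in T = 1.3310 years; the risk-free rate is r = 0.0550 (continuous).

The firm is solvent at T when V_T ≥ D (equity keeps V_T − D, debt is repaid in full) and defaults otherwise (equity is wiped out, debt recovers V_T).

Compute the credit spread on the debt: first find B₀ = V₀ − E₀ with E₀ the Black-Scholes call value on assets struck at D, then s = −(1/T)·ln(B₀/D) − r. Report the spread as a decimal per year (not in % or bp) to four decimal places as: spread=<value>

d₁ = [ln(V₀/D) + (r + σ²/2)T] / (σ√T)
   = [ln(130.9578/57.5986) + (0.0550 + 0.5·0.2538²)·1.3310] / (0.2538·√1.3310)
   = [0.821377 + 0.116073] / 0.292806 = 3.201602
d₂ = d₁ − σ√T = 3.201602 − 0.292806 = 2.908795
N(d₁) = 0.999317,  N(d₂) = 0.998186,  e^(−rT) = 0.929410
E₀ = V₀·N(d₁) − D·e^(−rT)·N(d₂)
   = 130.9578·0.999317 − 57.5986·0.929410·0.998186 = 77.432697
B₀ = V₀ − E₀ = 130.9578 − 77.432697 = 53.525103
spread = −(1/T)·ln(B₀/D) − r = −(1/1.3310)·ln(53.525103/57.5986) − 0.0550 = 0.00010706

spread=0.0001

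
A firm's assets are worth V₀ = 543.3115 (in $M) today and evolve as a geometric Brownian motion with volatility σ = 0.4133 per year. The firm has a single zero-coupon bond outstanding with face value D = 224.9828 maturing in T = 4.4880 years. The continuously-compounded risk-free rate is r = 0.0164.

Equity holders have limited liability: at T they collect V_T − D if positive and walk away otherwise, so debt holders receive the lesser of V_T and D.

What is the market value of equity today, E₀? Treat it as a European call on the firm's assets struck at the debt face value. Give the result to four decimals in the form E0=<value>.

d₁ = [ln(V₀/D) + (r + σ²/2)T] / (σ√T)
   = [ln(543.3115/224.9828) + (0.0164 + 0.5·0.4133²)·4.4880] / (0.4133·√4.4880)
   = [0.881659 + 0.456916] / 0.875572 = 1.528801
d₂ = d₁ − σ√T = 1.528801 − 0.875572 = 0.653229
N(d₁) = 0.936843,  N(d₂) = 0.743196,  e^(−rT) = 0.929040
E₀ = V₀·N(d₁) − D·e^(−rT)·N(d₂)
   = 543.3115·0.936843 − 224.9828·0.929040·0.743196 = 353.656297

E0=353.6563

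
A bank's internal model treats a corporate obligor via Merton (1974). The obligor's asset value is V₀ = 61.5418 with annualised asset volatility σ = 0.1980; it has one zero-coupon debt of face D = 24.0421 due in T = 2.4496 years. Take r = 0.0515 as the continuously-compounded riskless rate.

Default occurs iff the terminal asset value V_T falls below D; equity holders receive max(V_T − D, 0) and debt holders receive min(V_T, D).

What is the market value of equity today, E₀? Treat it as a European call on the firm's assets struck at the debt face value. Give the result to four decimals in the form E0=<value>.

E0=40.3500

d₁ = [ln(V₀/D) + (r + σ²/2)T] / (σ√T)
   = [ln(61.5418/24.0421) + (0.0515 + 0.5·0.1980²)·2.4496] / (0.1980·√2.4496)
   = [0.939910 + 0.174171] / 0.309894 = 3.595044
d₂ = d₁ − σ√T = 3.595044 − 0.309894 = 3.285150
N(d₁) = 0.999838,  N(d₂) = 0.999490,  e^(−rT) = 0.881479
E₀ = V₀·N(d₁) − D·e^(−rT)·N(d₂)
   = 61.5418·0.999838 − 24.0421·0.881479·0.999490 = 40.350021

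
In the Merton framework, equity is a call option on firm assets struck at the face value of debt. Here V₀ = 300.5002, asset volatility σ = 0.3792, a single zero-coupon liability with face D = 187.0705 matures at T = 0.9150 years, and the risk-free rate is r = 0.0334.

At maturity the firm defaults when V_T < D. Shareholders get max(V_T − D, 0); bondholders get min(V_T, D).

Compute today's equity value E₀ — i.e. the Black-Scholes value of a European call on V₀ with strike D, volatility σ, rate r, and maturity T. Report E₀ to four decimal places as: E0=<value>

d₁ = [ln(V₀/D) + (r + σ²/2)T] / (σ√T)
   = [ln(300.5002/187.0705) + (0.0334 + 0.5·0.3792²)·0.9150] / (0.3792·√0.9150)
   = [0.473963 + 0.096346] / 0.362726 = 1.572285
d₂ = d₁ − σ√T = 1.572285 − 0.362726 = 1.209559
N(d₁) = 0.942058,  N(d₂) = 0.886776,  e^(−rT) = 0.969901
E₀ = V₀·N(d₁) − D·e^(−rT)·N(d₂)
   = 300.5002·0.942058 − 187.0705·0.969901·0.886776 = 122.192005

E0=122.1920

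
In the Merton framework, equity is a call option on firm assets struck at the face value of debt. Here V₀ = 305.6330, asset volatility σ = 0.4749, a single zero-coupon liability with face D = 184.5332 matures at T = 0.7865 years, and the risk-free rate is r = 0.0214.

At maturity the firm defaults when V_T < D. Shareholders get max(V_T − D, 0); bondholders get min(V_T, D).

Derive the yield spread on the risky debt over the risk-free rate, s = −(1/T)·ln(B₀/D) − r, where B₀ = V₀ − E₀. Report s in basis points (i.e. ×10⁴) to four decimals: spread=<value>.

d₁ = [ln(V₀/D) + (r + σ²/2)T] / (σ√T)
   = [ln(305.6330/184.5332) + (0.0214 + 0.5·0.4749²)·0.7865] / (0.4749·√0.7865)
   = [0.504556 + 0.105521] / 0.421164 = 1.448547
d₂ = d₁ − σ√T = 1.448547 − 0.421164 = 1.027383
N(d₁) = 0.926268,  N(d₂) = 0.847880,  e^(−rT) = 0.983310
E₀ = V₀·N(d₁) − D·e^(−rT)·N(d₂)
   = 305.6330·0.926268 − 184.5332·0.983310·0.847880 = 129.247454
B₀ = V₀ − E₀ = 305.6330 − 129.247454 = 176.385546
spread = −(1/T)·ln(B₀/D) − r = −(1/0.7865)·ln(176.385546/184.5332) − 0.0214 = 0.03601537
in basis points: 0.03601537 × 10⁴ = 360.1537 bp

spread=360.1537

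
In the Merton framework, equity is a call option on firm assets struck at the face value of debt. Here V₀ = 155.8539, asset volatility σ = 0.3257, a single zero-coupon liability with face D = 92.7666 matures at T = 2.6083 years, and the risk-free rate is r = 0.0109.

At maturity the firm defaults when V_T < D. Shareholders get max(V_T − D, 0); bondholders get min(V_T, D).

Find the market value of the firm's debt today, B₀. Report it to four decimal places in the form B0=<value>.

d₁ = [ln(V₀/D) + (r + σ²/2)T] / (σ√T)
   = [ln(155.8539/92.7666) + (0.0109 + 0.5·0.3257²)·2.6083] / (0.3257·√2.6083)
   = [0.518832 + 0.166775] / 0.526013 = 1.303404
d₂ = d₁ − σ√T = 1.303404 − 0.526013 = 0.777391
N(d₁) = 0.903782,  N(d₂) = 0.781536,  e^(−rT) = 0.971970
E₀ = V₀·N(d₁) − D·e^(−rT)·N(d₂)
   = 155.8539·0.903782 − 92.7666·0.971970·0.781536 = 70.389648
B₀ = V₀ − E₀ = 155.8539 − 70.389648 = 85.464252

B0=85.4643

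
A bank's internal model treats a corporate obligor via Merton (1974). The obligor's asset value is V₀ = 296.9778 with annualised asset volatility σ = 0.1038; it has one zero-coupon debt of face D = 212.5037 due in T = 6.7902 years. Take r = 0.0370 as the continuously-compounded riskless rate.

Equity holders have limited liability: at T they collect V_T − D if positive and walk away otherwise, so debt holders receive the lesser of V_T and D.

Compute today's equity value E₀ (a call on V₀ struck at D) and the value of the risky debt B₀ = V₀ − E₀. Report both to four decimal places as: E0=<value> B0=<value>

E0=132.0043 B0=164.9735

d₁ = [ln(V₀/D) + (r + σ²/2)T] / (σ√T)
   = [ln(296.9778/212.5037) + (0.0370 + 0.5·0.1038²)·6.7902] / (0.1038·√6.7902)
   = [0.334698 + 0.287818] / 0.270482 = 2.301504
d₂ = d₁ − σ√T = 2.301504 − 0.270482 = 2.031021
N(d₁) = 0.989318,  N(d₂) = 0.978874,  e^(−rT) = 0.777838
E₀ = V₀·N(d₁) − D·e^(−rT)·N(d₂)
   = 296.9778·0.989318 − 212.5037·0.777838·0.978874 = 132.004273
B₀ = V₀ − E₀ = 296.9778 − 132.004273 = 164.973527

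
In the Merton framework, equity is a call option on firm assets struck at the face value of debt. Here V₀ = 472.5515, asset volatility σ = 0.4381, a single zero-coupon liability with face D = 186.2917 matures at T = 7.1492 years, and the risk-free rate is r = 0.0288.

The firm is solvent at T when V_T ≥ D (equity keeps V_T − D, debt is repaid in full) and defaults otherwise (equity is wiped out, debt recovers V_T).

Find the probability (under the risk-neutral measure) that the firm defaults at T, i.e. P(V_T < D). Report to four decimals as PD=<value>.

PD=0.3502

d₁ = [ln(V₀/D) + (r + σ²/2)T] / (σ√T)
   = [ln(472.5515/186.2917) + (0.0288 + 0.5·0.4381²)·7.1492] / (0.4381·√7.1492)
   = [0.930833 + 0.891976] / 1.171391 = 1.556106
d₂ = d₁ − σ√T = 1.556106 − 1.171391 = 0.384715
risk-neutral PD = N(−d₂) = N(-0.384715) = 0.350224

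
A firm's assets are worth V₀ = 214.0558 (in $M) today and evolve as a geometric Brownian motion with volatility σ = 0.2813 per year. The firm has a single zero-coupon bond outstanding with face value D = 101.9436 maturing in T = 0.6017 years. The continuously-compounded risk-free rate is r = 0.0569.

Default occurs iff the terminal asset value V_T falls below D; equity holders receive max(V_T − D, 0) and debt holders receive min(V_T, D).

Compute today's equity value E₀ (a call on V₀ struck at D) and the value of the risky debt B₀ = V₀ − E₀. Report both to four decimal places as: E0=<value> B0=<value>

E0=115.5448 B0=98.5110

d₁ = [ln(V₀/D) + (r + σ²/2)T] / (σ√T)
   = [ln(214.0558/101.9436) + (0.0569 + 0.5·0.2813²)·0.6017] / (0.2813·√0.6017)
   = [0.741817 + 0.058043] / 0.218203 = 3.665677
d₂ = d₁ − σ√T = 3.665677 − 0.218203 = 3.447474
N(d₁) = 0.999877,  N(d₂) = 0.999717,  e^(−rT) = 0.966343
E₀ = V₀·N(d₁) − D·e^(−rT)·N(d₂)
   = 214.0558·0.999877 − 101.9436·0.966343·0.999717 = 115.544814
B₀ = V₀ − E₀ = 214.0558 − 115.544814 = 98.510986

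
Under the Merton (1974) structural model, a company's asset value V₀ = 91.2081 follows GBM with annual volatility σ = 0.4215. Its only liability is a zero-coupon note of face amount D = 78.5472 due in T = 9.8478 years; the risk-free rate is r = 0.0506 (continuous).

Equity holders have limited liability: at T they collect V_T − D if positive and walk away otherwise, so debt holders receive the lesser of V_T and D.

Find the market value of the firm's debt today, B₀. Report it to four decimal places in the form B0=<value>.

d₁ = [ln(V₀/D) + (r + σ²/2)T] / (σ√T)
   = [ln(91.2081/78.5472) + (0.0506 + 0.5·0.4215²)·9.8478] / (0.4215·√9.8478)
   = [0.149444 + 1.373090] / 1.322718 = 1.151065
d₂ = d₁ − σ√T = 1.151065 − 1.322718 = -0.171653
N(d₁) = 0.875147,  N(d₂) = 0.431855,  e^(−rT) = 0.607563
E₀ = V₀·N(d₁) − D·e^(−rT)·N(d₂)
   = 91.2081·0.875147 − 78.5472·0.607563·0.431855 = 59.211346
B₀ = V₀ − E₀ = 91.2081 − 59.211346 = 31.996754

B0=31.9968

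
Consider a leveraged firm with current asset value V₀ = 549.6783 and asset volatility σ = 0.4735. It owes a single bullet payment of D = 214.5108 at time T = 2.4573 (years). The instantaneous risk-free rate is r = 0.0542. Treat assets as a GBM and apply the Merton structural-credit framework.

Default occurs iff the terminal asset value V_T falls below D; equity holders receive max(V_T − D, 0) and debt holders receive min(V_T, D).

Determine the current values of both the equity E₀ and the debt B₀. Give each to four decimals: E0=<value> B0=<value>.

E0=369.4129 B0=180.2654

d₁ = [ln(V₀/D) + (r + σ²/2)T] / (σ√T)
   = [ln(549.6783/214.5108) + (0.0542 + 0.5·0.4735²)·2.4573] / (0.4735·√2.4573)
   = [0.940973 + 0.408652] / 0.742248 = 1.818294
d₂ = d₁ − σ√T = 1.818294 − 0.742248 = 1.076045
N(d₁) = 0.965490,  N(d₂) = 0.859047,  e^(−rT) = 0.875303
E₀ = V₀·N(d₁) − D·e^(−rT)·N(d₂)
   = 549.6783·0.965490 − 214.5108·0.875303·0.859047 = 369.412929
B₀ = V₀ − E₀ = 549.6783 − 369.412929 = 180.265371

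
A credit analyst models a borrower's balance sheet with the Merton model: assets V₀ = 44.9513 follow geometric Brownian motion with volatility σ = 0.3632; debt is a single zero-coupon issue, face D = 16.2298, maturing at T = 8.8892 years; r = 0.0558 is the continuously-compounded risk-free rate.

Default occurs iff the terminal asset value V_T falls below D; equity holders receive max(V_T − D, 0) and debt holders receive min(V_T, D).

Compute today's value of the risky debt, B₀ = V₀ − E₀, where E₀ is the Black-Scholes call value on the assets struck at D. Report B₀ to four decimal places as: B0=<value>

d₁ = [ln(V₀/D) + (r + σ²/2)T] / (σ√T)
   = [ln(44.9513/16.2298) + (0.0558 + 0.5·0.3632²)·8.8892] / (0.3632·√8.8892)
   = [1.018731 + 1.082323] / 1.082872 = 1.940260
d₂ = d₁ − σ√T = 1.940260 − 1.082872 = 0.857388
N(d₁) = 0.973826,  N(d₂) = 0.804385,  e^(−rT) = 0.608951
E₀ = V₀·N(d₁) − D·e^(−rT)·N(d₂)
   = 44.9513·0.973826 − 16.2298·0.608951·0.804385 = 35.824884
B₀ = V₀ − E₀ = 44.9513 − 35.824884 = 9.126416

B0=9.1264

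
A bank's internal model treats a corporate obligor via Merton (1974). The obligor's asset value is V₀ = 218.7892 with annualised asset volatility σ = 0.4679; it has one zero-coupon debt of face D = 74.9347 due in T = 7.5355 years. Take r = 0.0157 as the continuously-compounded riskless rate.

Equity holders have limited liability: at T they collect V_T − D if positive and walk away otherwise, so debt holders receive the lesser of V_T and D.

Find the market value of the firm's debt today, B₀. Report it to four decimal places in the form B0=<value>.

B0=53.5047

d₁ = [ln(V₀/D) + (r + σ²/2)T] / (σ√T)
   = [ln(218.7892/74.9347) + (0.0157 + 0.5·0.4679²)·7.5355] / (0.4679·√7.5355)
   = [1.071492 + 0.943182] / 1.284426 = 1.568540
d₂ = d₁ − σ√T = 1.568540 − 1.284426 = 0.284114
N(d₁) = 0.941622,  N(d₂) = 0.611839,  e^(−rT) = 0.888423
E₀ = V₀·N(d₁) − D·e^(−rT)·N(d₂)
   = 218.7892·0.941622 − 74.9347·0.888423·0.611839 = 165.284459
B₀ = V₀ − E₀ = 218.7892 − 165.284459 = 53.504741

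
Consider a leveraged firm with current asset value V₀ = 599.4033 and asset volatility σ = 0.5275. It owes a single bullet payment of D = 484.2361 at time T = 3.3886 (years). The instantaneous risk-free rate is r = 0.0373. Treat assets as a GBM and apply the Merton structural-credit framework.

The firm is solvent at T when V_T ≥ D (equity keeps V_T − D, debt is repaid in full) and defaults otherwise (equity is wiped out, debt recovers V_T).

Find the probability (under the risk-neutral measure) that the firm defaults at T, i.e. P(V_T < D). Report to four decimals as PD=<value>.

PD=0.5539

d₁ = [ln(V₀/D) + (r + σ²/2)T] / (σ√T)
   = [ln(599.4033/484.2361) + (0.0373 + 0.5·0.5275²)·3.3886] / (0.5275·√3.3886)
   = [0.213362 + 0.597844] / 0.971030 = 0.835408
d₂ = d₁ − σ√T = 0.835408 − 0.971030 = -0.135622
risk-neutral PD = N(−d₂) = N(0.135622) = 0.553940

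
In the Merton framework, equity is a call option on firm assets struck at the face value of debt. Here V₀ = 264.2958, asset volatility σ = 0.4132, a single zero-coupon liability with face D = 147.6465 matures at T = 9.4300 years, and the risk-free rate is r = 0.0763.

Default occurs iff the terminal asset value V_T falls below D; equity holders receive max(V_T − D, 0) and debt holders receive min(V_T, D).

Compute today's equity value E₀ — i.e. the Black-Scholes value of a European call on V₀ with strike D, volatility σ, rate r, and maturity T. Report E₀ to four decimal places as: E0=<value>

d₁ = [ln(V₀/D) + (r + σ²/2)T] / (σ√T)
   = [ln(264.2958/147.6465) + (0.0763 + 0.5·0.4132²)·9.4300] / (0.4132·√9.4300)
   = [0.582248 + 1.524521] / 1.268867 = 1.660354
d₂ = d₁ − σ√T = 1.660354 − 1.268867 = 0.391487
N(d₁) = 0.951578,  N(d₂) = 0.652281,  e^(−rT) = 0.486991
E₀ = V₀·N(d₁) − D·e^(−rT)·N(d₂)
   = 264.2958·0.951578 − 147.6465·0.486991·0.652281 = 204.597471

E0=204.5975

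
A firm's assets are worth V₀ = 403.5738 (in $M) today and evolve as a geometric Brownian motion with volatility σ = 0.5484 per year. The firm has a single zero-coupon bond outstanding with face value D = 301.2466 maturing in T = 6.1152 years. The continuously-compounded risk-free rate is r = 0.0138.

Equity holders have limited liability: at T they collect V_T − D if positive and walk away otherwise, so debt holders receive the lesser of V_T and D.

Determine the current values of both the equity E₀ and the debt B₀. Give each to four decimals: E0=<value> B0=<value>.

d₁ = [ln(V₀/D) + (r + σ²/2)T] / (σ√T)
   = [ln(403.5738/301.2466) + (0.0138 + 0.5·0.5484²)·6.1152] / (0.5484·√6.1152)
   = [0.292430 + 1.003940] / 1.356135 = 0.955931
d₂ = d₁ − σ√T = 0.955931 − 1.356135 = -0.400204
N(d₁) = 0.830446,  N(d₂) = 0.344503,  e^(−rT) = 0.919073
E₀ = V₀·N(d₁) − D·e^(−rT)·N(d₂)
   = 403.5738·0.830446 − 301.2466·0.919073·0.344503 = 239.764626
B₀ = V₀ − E₀ = 403.5738 − 239.764626 = 163.809174

E0=239.7646 B0=163.8092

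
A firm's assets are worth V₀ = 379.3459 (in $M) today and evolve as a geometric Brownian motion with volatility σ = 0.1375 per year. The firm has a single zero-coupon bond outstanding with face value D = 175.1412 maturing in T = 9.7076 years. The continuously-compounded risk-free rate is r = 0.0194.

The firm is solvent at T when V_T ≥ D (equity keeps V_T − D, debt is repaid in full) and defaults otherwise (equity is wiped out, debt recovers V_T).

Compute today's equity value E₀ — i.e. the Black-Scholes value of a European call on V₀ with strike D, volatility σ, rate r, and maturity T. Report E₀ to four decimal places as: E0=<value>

E0=234.6944

d₁ = [ln(V₀/D) + (r + σ²/2)T] / (σ√T)
   = [ln(379.3459/175.1412) + (0.0194 + 0.5·0.1375²)·9.7076] / (0.1375·√9.7076)
   = [0.772856 + 0.280095] / 0.428409 = 2.457816
d₂ = d₁ − σ√T = 2.457816 − 0.428409 = 2.029407
N(d₁) = 0.993011,  N(d₂) = 0.978792,  e^(−rT) = 0.828343
E₀ = V₀·N(d₁) − D·e^(−rT)·N(d₂)
   = 379.3459·0.993011 − 175.1412·0.828343·0.978792 = 234.694355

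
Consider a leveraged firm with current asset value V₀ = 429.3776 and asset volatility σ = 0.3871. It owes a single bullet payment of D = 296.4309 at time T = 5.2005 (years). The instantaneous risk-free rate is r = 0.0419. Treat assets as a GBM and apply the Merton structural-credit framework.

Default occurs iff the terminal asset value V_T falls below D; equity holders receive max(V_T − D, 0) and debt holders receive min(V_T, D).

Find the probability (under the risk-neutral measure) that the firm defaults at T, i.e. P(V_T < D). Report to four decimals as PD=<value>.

PD=0.4109

d₁ = [ln(V₀/D) + (r + σ²/2)T] / (σ√T)
   = [ln(429.3776/296.4309) + (0.0419 + 0.5·0.3871²)·5.2005] / (0.3871·√5.2005)
   = [0.370523 + 0.607539] / 0.882766 = 1.107951
d₂ = d₁ − σ√T = 1.107951 − 0.882766 = 0.225185
risk-neutral PD = N(−d₂) = N(-0.225185) = 0.410918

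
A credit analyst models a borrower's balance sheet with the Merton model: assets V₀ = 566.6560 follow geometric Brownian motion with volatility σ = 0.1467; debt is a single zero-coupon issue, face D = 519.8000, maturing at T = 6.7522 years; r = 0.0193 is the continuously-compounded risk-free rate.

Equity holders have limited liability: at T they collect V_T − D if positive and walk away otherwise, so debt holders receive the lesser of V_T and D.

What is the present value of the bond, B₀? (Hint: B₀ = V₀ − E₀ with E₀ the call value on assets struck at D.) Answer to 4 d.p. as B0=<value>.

d₁ = [ln(V₀/D) + (r + σ²/2)T] / (σ√T)
   = [ln(566.6560/519.8000) + (0.0193 + 0.5·0.1467²)·6.7522] / (0.1467·√6.7522)
   = [0.086308 + 0.202974] / 0.381200 = 0.758873
d₂ = d₁ − σ√T = 0.758873 − 0.381200 = 0.377673
N(d₁) = 0.776036,  N(d₂) = 0.647163,  e^(−rT) = 0.877817
E₀ = V₀·N(d₁) − D·e^(−rT)·N(d₂)
   = 566.6560·0.776036 − 519.8000·0.877817·0.647163 = 144.451737
B₀ = V₀ − E₀ = 566.6560 − 144.451737 = 422.204263

B0=422.2043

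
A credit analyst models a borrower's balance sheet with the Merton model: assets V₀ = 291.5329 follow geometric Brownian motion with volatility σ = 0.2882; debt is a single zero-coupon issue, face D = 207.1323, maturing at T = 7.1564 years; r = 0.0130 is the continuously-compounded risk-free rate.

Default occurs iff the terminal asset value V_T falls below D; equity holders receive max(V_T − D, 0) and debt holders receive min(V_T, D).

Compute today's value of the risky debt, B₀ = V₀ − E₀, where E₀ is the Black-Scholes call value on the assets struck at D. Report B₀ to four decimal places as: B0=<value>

B0=157.6417

d₁ = [ln(V₀/D) + (r + σ²/2)T] / (σ√T)
   = [ln(291.5329/207.1323) + (0.0130 + 0.5·0.2882²)·7.1564] / (0.2882·√7.1564)
   = [0.341795 + 0.390236] / 0.770977 = 0.949485
d₂ = d₁ − σ√T = 0.949485 − 0.770977 = 0.178508
N(d₁) = 0.828813,  N(d₂) = 0.570838,  e^(−rT) = 0.911163
E₀ = V₀·N(d₁) − D·e^(−rT)·N(d₂)
   = 291.5329·0.828813 − 207.1323·0.911163·0.570838 = 133.891222
B₀ = V₀ − E₀ = 291.5329 − 133.891222 = 157.641678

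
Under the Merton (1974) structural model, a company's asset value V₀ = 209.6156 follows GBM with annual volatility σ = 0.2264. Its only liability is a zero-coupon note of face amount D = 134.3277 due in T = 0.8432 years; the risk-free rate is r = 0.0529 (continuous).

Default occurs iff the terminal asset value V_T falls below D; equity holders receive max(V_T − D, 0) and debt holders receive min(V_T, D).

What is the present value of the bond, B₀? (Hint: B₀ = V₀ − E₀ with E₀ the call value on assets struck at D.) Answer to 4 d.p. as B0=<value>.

B0=128.3619

d₁ = [ln(V₀/D) + (r + σ²/2)T] / (σ√T)
   = [ln(209.6156/134.3277) + (0.0529 + 0.5·0.2264²)·0.8432] / (0.2264·√0.8432)
   = [0.444993 + 0.066215] / 0.207894 = 2.458986
d₂ = d₁ − σ√T = 2.458986 − 0.207894 = 2.251093
N(d₁) = 0.993034,  N(d₂) = 0.987810,  e^(−rT) = 0.956375
E₀ = V₀·N(d₁) − D·e^(−rT)·N(d₂)
   = 209.6156·0.993034 − 134.3277·0.956375·0.987810 = 81.253672
B₀ = V₀ − E₀ = 209.6156 − 81.253672 = 128.361928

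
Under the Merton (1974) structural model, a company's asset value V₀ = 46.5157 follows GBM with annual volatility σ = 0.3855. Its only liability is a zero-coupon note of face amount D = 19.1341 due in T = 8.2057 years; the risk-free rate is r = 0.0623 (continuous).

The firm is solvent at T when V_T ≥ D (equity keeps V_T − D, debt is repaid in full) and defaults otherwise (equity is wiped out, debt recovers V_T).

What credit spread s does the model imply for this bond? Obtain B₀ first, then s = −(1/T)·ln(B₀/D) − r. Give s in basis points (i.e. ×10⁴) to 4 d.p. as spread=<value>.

spread=125.3345

d₁ = [ln(V₀/D) + (r + σ²/2)T] / (σ√T)
   = [ln(46.5157/19.1341) + (0.0623 + 0.5·0.3855²)·8.2057] / (0.3855·√8.2057)
   = [0.888318 + 1.120941] / 1.104288 = 1.819506
d₂ = d₁ − σ√T = 1.819506 − 1.104288 = 0.715219
N(d₁) = 0.965583,  N(d₂) = 0.762763,  e^(−rT) = 0.599766
E₀ = V₀·N(d₁) − D·e^(−rT)·N(d₂)
   = 46.5157·0.965583 − 19.1341·0.599766·0.762763 = 36.161303
B₀ = V₀ − E₀ = 46.5157 − 36.161303 = 10.354397
spread = −(1/T)·ln(B₀/D) − r = −(1/8.2057)·ln(10.354397/19.1341) − 0.0623 = 0.01253345
in basis points: 0.01253345 × 10⁴ = 125.3345 bp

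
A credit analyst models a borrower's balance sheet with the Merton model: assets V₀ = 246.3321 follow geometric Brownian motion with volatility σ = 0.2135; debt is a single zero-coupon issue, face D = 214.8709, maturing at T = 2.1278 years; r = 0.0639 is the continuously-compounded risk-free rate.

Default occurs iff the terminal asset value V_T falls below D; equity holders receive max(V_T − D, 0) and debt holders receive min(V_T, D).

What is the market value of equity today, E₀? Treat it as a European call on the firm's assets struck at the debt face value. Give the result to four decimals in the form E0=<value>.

E0=65.7579

d₁ = [ln(V₀/D) + (r + σ²/2)T] / (σ√T)
   = [ln(246.3321/214.8709) + (0.0639 + 0.5·0.2135²)·2.1278] / (0.2135·√2.1278)
   = [0.136643 + 0.184461] / 0.311432 = 1.031058
d₂ = d₁ − σ√T = 1.031058 − 0.311432 = 0.719626
N(d₁) = 0.848743,  N(d₂) = 0.764122,  e^(−rT) = 0.872872
E₀ = V₀·N(d₁) − D·e^(−rT)·N(d₂)
   = 246.3321·0.848743 − 214.8709·0.872872·0.764122 = 65.757895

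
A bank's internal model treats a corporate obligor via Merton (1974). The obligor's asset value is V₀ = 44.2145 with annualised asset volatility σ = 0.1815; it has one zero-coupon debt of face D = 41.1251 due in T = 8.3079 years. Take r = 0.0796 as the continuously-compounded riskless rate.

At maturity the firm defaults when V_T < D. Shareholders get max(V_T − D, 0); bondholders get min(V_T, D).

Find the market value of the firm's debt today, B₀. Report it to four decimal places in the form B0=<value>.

B0=20.6574

d₁ = [ln(V₀/D) + (r + σ²/2)T] / (σ√T)
   = [ln(44.2145/41.1251) + (0.0796 + 0.5·0.1815²)·8.3079] / (0.1815·√8.3079)
   = [0.072434 + 0.798149] / 0.523145 = 1.664133
d₂ = d₁ − σ√T = 1.664133 − 0.523145 = 1.140988
N(d₁) = 0.951957,  N(d₂) = 0.873063,  e^(−rT) = 0.516175
E₀ = V₀·N(d₁) − D·e^(−rT)·N(d₂)
   = 44.2145·0.951957 − 41.1251·0.516175·0.873063 = 23.557144
B₀ = V₀ − E₀ = 44.2145 − 23.557144 = 20.657356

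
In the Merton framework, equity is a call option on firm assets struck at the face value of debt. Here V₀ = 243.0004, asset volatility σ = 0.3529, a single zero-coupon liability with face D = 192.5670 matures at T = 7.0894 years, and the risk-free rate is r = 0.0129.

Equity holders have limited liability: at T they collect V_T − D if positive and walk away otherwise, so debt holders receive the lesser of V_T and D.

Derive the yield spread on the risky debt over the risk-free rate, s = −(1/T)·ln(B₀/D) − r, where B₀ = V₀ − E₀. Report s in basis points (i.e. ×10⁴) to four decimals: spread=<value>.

d₁ = [ln(V₀/D) + (r + σ²/2)T] / (σ√T)
   = [ln(243.0004/192.5670) + (0.0129 + 0.5·0.3529²)·7.0894] / (0.3529·√7.0894)
   = [0.232619 + 0.532905] / 0.939629 = 0.814708
d₂ = d₁ − σ√T = 0.814708 − 0.939629 = -0.124921
N(d₁) = 0.792380,  N(d₂) = 0.450293,  e^(−rT) = 0.912604
E₀ = V₀·N(d₁) − D·e^(−rT)·N(d₂)
   = 243.0004·0.792380 − 192.5670·0.912604·0.450293 = 113.415386
B₀ = V₀ − E₀ = 243.0004 − 113.415386 = 129.585014
spread = −(1/T)·ln(B₀/D) − r = −(1/7.0894)·ln(129.585014/192.5670) − 0.0129 = 0.04297313
in basis points: 0.04297313 × 10⁴ = 429.7313 bp

spread=429.7313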